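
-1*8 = -8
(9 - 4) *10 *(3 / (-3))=-50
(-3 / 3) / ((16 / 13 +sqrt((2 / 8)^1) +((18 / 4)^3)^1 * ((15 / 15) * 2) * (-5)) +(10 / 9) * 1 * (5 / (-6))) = 1404 / 1278265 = 0.00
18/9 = 2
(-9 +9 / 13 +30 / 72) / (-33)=1231 / 5148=0.24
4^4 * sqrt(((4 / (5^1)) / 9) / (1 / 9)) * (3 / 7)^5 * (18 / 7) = 2239488 * sqrt(5) / 588245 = 8.51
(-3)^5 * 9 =-2187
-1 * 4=-4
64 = 64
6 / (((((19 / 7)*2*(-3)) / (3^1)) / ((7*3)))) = -441 / 19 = -23.21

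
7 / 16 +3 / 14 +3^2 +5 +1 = 1753 / 112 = 15.65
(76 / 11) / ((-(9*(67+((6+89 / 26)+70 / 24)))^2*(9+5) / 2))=-205504 / 106160759397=-0.00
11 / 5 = 2.20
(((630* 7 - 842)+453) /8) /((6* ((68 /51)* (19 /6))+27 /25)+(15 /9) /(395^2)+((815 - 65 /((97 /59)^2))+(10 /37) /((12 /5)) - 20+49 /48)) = 436820943555650 /693958949618151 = 0.63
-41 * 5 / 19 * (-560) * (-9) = -1033200 / 19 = -54378.95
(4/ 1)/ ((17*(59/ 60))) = 240/ 1003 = 0.24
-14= -14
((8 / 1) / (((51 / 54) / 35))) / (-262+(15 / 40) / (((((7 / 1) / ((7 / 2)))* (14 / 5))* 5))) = -225792 / 199529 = -1.13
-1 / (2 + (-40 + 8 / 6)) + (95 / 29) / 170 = 1262 / 27115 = 0.05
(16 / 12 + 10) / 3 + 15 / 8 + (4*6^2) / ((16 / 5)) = 3647 / 72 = 50.65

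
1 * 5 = 5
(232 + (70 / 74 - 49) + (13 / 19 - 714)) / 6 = -124049 / 1406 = -88.23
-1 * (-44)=44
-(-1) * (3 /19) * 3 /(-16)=-9 /304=-0.03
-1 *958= -958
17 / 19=0.89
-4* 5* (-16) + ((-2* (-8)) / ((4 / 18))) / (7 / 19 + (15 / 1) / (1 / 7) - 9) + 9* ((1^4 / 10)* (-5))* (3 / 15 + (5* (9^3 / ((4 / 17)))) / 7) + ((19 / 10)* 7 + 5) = -9620.51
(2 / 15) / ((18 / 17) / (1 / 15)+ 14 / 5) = 0.01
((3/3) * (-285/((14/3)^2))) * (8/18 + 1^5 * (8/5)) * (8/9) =-3496/147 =-23.78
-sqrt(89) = -9.43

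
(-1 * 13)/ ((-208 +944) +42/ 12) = -26/ 1479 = -0.02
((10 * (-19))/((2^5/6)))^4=6597500625/4096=1610717.93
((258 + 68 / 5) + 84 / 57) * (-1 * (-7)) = 181594 / 95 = 1911.52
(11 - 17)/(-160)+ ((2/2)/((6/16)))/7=703/1680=0.42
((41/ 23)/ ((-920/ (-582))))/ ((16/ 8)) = 11931/ 21160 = 0.56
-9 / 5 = -1.80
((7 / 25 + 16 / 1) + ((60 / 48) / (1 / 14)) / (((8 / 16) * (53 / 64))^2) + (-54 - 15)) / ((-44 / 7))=-12130083 / 1544950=-7.85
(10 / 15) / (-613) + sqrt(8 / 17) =-2 / 1839 + 2 *sqrt(34) / 17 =0.68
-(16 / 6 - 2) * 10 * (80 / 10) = -160 / 3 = -53.33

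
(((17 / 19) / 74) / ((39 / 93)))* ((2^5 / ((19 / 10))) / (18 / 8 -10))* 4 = -43520 / 173641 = -0.25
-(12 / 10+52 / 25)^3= -551368 / 15625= -35.29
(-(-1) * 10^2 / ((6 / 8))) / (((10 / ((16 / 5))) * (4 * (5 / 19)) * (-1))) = -608 / 15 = -40.53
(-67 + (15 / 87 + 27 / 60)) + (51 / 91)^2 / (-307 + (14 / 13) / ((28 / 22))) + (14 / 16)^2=-65.61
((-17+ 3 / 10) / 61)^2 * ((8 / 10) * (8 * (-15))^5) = -5551740518400 / 3721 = -1492002289.28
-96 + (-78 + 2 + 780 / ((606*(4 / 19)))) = -33509 / 202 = -165.89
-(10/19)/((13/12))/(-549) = 40/45201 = 0.00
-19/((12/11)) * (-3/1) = 52.25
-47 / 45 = -1.04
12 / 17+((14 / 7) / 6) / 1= 53 / 51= 1.04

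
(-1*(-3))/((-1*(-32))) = 3/32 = 0.09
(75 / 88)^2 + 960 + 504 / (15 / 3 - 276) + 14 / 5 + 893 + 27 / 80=19464780519 / 10493120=1855.00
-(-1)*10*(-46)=-460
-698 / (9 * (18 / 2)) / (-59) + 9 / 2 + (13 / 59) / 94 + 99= 23280778 / 224613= 103.65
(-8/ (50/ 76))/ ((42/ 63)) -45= -1581/ 25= -63.24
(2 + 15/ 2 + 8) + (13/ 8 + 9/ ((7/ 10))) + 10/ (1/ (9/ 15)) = 2127/ 56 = 37.98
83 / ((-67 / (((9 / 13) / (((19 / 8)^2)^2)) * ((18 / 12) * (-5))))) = 22947840 / 113509591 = 0.20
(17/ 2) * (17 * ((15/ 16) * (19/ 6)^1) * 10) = 137275/ 32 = 4289.84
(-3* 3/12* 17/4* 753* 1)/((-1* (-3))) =-12801/16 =-800.06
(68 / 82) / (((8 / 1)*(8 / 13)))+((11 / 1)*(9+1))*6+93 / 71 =61618027 / 93152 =661.48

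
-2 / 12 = -1 / 6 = -0.17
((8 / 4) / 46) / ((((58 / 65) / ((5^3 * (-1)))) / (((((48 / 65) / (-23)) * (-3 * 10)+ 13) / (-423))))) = 2609375 / 12978486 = 0.20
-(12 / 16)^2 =-9 / 16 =-0.56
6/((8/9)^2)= 243/32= 7.59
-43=-43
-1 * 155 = -155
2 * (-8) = -16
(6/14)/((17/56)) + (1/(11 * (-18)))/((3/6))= 2359/1683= 1.40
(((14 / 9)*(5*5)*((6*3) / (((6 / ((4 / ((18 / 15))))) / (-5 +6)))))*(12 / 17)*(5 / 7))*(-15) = -50000 / 17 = -2941.18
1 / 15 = 0.07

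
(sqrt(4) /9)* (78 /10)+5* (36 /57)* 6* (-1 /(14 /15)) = -37042 /1995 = -18.57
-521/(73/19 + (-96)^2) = -9899/175177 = -0.06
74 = 74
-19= -19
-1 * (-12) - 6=6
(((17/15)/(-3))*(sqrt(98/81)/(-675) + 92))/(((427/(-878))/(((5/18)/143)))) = 686596/4945941 - 7463*sqrt(2)/4292370225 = 0.14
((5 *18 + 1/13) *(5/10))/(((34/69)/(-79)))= -6383121/884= -7220.73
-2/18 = -1/9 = -0.11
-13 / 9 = -1.44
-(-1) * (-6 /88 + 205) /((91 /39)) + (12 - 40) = 18427 /308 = 59.83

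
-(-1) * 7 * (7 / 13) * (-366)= -17934 / 13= -1379.54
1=1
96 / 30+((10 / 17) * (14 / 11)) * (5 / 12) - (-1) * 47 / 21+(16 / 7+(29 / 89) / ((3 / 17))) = 9.88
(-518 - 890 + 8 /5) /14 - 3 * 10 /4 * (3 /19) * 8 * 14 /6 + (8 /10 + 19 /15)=-240389 /1995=-120.50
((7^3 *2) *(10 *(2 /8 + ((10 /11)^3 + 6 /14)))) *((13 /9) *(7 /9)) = 132008695 /11979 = 11020.01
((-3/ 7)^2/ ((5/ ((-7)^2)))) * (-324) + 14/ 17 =-49502/ 85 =-582.38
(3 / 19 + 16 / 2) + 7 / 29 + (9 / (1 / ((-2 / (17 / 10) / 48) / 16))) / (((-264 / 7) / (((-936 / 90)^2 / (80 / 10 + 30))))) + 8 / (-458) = 63295119023 / 7550551360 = 8.38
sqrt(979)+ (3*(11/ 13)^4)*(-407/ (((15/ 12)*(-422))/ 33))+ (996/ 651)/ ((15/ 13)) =sqrt(979)+ 794098433762/ 19615837605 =71.77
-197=-197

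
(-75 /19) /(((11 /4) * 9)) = -100 /627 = -0.16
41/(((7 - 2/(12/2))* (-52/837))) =-102951/1040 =-98.99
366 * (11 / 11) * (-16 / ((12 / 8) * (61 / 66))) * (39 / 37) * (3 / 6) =-82368 / 37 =-2226.16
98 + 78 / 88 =4351 / 44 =98.89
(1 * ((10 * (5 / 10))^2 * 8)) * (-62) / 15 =-2480 / 3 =-826.67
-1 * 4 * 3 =-12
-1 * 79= -79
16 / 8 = 2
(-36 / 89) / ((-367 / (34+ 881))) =32940 / 32663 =1.01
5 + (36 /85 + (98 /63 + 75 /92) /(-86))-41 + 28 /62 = -6595757737 /187633080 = -35.15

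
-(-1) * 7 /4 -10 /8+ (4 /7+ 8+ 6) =211 /14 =15.07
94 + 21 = 115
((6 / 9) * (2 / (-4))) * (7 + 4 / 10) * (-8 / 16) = 37 / 30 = 1.23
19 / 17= 1.12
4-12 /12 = 3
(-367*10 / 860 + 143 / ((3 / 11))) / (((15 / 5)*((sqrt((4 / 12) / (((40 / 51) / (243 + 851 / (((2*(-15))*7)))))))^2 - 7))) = 187847800 / 102457347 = 1.83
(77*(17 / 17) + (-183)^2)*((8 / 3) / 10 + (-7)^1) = -226011.07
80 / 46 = 40 / 23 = 1.74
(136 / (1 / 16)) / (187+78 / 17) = 36992 / 3257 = 11.36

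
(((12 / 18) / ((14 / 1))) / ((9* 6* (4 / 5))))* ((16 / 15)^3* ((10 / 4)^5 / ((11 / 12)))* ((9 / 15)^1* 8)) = 12800 / 18711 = 0.68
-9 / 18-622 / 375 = -1619 / 750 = -2.16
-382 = -382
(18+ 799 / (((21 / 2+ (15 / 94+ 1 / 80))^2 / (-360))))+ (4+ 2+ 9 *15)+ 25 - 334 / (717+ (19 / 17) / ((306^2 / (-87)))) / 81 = -4303120006498810023536 / 1837738377990230079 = -2341.53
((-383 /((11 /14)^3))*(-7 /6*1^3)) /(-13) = -70.86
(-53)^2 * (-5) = -14045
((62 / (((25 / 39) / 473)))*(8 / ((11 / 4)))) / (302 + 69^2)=3327168 / 126575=26.29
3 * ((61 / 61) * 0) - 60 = -60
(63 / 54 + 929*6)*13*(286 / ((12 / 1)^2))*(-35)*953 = -2074194317195 / 432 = -4801375734.25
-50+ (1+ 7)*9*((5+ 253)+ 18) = 19822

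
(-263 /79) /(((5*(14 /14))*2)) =-263 /790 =-0.33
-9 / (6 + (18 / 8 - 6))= -4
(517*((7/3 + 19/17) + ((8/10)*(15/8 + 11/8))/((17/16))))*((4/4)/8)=97196/255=381.16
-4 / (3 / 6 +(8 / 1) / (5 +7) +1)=-24 / 13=-1.85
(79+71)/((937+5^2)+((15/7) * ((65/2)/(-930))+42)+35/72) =2343600/15692921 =0.15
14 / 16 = 7 / 8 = 0.88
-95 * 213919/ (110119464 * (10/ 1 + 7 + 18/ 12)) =-20322305/ 2037210084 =-0.01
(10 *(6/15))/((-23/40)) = -160/23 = -6.96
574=574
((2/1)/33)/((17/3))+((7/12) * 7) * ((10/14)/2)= 6593/4488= 1.47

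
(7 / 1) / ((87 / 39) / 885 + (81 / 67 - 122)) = -770835 / 13301146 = -0.06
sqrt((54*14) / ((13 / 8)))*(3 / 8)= 9*sqrt(546) / 26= 8.09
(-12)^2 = 144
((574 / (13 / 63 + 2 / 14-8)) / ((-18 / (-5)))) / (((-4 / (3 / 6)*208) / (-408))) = -512295 / 100256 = -5.11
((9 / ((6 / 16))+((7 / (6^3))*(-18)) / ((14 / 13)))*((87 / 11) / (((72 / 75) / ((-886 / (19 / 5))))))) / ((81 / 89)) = -80465578625 / 1625184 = -49511.67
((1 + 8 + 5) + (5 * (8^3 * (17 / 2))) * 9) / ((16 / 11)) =1077197 / 8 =134649.62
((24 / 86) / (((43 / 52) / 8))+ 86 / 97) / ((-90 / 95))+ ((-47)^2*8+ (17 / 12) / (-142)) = 16199137956941 / 916852536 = 17668.20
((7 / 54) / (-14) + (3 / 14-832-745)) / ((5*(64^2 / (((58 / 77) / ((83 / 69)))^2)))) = -530333046673 / 17566566420480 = -0.03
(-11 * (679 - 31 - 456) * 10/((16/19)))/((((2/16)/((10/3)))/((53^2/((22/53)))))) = -4525860800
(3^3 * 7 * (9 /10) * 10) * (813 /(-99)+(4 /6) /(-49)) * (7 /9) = -119709 /11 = -10882.64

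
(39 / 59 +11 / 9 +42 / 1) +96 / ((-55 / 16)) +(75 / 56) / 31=811155959 / 50699880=16.00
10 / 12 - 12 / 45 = 17 / 30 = 0.57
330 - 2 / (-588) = 97021 / 294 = 330.00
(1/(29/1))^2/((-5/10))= -2/841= -0.00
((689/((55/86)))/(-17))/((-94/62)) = 1836874/43945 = 41.80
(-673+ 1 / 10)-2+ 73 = -6019 / 10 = -601.90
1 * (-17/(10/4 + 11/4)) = -68/21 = -3.24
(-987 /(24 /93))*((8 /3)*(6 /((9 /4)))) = -81592 /3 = -27197.33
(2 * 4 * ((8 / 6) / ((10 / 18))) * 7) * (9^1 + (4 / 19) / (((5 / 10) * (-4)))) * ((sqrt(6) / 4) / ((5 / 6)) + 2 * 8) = 170352 * sqrt(6) / 475 + 1817088 / 95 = 20005.72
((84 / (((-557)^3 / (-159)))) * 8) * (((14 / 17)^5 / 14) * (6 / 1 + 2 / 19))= 476142041088 / 4661909015921119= 0.00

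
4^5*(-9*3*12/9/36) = -1024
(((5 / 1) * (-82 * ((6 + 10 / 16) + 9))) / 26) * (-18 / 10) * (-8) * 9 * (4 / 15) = -110700 / 13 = -8515.38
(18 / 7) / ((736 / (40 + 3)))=387 / 2576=0.15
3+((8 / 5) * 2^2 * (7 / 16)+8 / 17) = 533 / 85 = 6.27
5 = 5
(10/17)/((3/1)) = 10/51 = 0.20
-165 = -165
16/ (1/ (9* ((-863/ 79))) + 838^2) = 124272/ 5454329069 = 0.00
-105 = -105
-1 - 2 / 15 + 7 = 88 / 15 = 5.87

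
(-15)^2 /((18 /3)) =75 /2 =37.50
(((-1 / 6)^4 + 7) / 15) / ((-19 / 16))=-9073 / 23085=-0.39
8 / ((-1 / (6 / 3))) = -16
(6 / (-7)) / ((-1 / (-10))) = -60 / 7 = -8.57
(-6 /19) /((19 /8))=-48 /361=-0.13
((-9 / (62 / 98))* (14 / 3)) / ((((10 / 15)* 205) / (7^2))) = -151263 / 6355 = -23.80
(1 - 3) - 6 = -8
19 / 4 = 4.75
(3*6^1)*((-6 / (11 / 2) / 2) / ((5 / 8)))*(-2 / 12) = 2.62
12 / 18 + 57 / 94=359 / 282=1.27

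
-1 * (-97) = 97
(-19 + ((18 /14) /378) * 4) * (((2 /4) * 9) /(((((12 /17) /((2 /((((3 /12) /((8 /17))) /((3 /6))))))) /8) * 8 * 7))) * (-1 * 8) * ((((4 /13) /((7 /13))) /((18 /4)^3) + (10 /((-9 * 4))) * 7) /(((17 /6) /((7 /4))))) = -441670168 /1416933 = -311.71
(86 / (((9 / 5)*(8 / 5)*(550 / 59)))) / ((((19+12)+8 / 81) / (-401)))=-41.30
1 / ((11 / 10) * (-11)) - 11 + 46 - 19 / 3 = 10376 / 363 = 28.58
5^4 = 625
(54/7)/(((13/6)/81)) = 26244/91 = 288.40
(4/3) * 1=4/3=1.33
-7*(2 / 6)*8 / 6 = -28 / 9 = -3.11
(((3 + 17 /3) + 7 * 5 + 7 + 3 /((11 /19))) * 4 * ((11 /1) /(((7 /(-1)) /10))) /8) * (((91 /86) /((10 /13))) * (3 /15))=-311467 /2580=-120.72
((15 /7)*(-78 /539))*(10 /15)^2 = -520 /3773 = -0.14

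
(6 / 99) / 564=1 / 9306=0.00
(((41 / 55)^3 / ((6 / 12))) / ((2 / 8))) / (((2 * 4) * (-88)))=-0.00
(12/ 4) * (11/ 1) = 33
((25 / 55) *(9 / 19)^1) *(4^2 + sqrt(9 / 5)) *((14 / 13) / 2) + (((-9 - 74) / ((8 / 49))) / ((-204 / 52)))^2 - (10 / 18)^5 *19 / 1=189 *sqrt(5) / 2717 + 49832961143604077 / 2967426715968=16793.48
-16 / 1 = -16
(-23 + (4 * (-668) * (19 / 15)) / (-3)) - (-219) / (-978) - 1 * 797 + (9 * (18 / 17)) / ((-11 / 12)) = 816288241 / 2743290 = 297.56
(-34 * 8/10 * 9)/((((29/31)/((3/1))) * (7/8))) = -910656/1015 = -897.20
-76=-76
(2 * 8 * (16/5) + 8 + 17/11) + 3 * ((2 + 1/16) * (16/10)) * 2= 886/11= 80.55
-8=-8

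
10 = 10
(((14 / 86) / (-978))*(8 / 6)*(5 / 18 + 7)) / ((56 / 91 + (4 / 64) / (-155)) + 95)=-0.00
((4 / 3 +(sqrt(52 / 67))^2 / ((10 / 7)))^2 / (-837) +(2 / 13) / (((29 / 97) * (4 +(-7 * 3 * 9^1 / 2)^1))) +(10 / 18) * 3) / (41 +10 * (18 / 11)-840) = -1051315875504653 / 496626871188278025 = -0.00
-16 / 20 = -4 / 5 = -0.80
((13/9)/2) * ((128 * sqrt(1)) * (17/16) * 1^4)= 884/9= 98.22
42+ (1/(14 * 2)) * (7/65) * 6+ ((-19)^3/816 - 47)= -709811/53040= -13.38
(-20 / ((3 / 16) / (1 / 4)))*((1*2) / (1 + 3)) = -40 / 3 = -13.33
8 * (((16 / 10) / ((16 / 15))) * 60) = 720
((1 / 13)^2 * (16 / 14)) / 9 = 8 / 10647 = 0.00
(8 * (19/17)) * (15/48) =95/34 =2.79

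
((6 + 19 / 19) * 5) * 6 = 210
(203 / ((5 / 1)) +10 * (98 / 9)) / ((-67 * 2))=-6727 / 6030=-1.12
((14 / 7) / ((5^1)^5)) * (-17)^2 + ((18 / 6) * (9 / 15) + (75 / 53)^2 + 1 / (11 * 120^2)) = 221775253397 / 55618200000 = 3.99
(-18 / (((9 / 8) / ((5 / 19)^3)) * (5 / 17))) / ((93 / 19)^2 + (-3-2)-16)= -1700 / 5073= -0.34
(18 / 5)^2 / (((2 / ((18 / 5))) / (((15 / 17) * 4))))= 34992 / 425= 82.33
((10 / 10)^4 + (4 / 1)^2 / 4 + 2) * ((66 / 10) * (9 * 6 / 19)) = 12474 / 95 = 131.31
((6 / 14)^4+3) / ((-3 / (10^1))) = -24280 / 2401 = -10.11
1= 1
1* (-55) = -55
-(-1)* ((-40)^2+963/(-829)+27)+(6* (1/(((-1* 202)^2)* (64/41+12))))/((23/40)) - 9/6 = 87830714468011/54071685826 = 1624.34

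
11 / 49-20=-969 / 49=-19.78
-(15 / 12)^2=-25 / 16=-1.56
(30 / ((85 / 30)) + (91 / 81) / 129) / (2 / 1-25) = -1882367 / 4085559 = -0.46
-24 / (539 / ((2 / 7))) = -48 / 3773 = -0.01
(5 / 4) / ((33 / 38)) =95 / 66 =1.44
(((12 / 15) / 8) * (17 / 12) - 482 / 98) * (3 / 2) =-28087 / 3920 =-7.17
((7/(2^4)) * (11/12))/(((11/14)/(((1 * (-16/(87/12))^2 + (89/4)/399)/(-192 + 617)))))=544523/92039040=0.01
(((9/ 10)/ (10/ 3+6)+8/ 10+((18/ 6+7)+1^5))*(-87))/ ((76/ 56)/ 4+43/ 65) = -3767361/ 3643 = -1034.14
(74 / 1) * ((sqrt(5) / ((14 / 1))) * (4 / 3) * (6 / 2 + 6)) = 444 * sqrt(5) / 7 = 141.83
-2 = -2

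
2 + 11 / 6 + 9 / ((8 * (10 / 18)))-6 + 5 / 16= 41 / 240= 0.17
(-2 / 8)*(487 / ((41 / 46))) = -11201 / 82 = -136.60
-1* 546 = -546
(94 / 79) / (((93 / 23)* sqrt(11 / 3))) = 2162* sqrt(33) / 80817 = 0.15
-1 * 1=-1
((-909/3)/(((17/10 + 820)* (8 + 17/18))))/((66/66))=-6060/146993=-0.04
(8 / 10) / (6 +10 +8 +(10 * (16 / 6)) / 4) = 0.03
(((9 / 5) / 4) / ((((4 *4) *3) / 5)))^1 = 3 / 64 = 0.05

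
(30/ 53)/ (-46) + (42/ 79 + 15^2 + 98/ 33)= 726122852/ 3177933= 228.49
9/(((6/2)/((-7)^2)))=147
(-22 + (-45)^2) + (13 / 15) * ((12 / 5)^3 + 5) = 3786214 / 1875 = 2019.31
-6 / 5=-1.20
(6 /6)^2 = 1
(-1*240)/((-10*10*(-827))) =-12/4135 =-0.00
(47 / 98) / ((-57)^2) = 47 / 318402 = 0.00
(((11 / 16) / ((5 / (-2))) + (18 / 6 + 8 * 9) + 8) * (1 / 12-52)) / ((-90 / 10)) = 687169 / 1440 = 477.20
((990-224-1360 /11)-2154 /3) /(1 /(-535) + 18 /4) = -890240 /52943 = -16.82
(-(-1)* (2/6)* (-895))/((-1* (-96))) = -895/288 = -3.11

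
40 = 40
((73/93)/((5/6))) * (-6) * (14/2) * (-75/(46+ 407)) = 30660/4681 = 6.55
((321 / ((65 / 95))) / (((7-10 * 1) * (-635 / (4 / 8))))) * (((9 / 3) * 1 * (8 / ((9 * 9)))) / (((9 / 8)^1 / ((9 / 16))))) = 4066 / 222885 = 0.02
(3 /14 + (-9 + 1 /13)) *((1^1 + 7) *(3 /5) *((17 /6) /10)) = -11.84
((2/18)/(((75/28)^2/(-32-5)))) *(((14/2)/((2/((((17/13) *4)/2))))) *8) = -27615616/658125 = -41.96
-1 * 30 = -30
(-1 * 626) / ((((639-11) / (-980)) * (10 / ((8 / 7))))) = 17528 / 157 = 111.64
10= 10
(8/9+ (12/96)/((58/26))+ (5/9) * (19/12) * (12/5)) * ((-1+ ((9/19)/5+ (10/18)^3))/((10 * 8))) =-36030671/1285372800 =-0.03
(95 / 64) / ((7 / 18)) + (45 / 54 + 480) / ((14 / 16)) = 371845 / 672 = 553.34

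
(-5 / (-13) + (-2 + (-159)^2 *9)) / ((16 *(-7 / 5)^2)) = 4621650 / 637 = 7255.34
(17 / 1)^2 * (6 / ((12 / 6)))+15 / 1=882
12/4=3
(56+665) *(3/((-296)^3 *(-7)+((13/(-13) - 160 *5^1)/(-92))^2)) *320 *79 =462816936960/1536558180929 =0.30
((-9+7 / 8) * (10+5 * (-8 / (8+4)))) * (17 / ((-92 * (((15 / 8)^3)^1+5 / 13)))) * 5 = 4596800 / 640803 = 7.17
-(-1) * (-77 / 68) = -1.13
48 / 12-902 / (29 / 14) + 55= -10917 / 29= -376.45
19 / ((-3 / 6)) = -38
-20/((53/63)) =-1260/53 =-23.77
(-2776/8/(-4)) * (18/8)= 3123/16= 195.19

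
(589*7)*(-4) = -16492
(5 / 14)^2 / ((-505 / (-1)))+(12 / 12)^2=19801 / 19796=1.00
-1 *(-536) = 536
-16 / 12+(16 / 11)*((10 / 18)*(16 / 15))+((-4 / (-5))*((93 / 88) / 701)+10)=19840811 / 2081970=9.53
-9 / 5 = -1.80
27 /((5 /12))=324 /5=64.80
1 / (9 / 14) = 14 / 9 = 1.56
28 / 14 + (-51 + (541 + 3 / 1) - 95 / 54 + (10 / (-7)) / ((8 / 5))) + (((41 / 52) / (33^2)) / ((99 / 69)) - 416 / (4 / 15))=-6983011667 / 6540534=-1067.65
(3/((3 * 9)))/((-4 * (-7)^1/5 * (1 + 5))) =5/1512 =0.00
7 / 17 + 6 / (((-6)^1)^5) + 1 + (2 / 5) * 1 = 1.81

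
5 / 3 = 1.67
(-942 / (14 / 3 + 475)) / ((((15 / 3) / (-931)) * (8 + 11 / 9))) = 23679054 / 597185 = 39.65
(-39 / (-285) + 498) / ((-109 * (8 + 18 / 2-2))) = -47323 / 155325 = -0.30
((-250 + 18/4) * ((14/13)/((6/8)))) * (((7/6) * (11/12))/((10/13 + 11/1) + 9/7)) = -168413/5832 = -28.88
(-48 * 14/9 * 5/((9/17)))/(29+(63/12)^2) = -60928/4887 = -12.47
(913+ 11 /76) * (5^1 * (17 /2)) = 5898915 /152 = 38808.65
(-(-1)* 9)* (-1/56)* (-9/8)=81/448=0.18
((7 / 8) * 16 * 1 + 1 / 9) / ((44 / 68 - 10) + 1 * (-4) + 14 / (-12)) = -4318 / 4443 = -0.97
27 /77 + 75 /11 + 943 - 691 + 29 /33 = 5461 /21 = 260.05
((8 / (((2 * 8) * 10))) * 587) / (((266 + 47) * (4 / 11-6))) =-6457 / 388120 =-0.02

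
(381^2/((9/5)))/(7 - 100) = -80645/93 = -867.15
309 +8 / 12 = 929 / 3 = 309.67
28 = 28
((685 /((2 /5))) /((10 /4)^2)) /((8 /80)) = 2740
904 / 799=1.13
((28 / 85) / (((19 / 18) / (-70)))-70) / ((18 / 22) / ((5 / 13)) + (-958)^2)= -1631630 / 16304115251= -0.00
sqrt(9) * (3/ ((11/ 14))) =126/ 11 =11.45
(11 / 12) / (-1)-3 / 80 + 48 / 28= 1277 / 1680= 0.76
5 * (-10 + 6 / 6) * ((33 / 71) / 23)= -1485 / 1633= -0.91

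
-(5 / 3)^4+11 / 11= -544 / 81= -6.72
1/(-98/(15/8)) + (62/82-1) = -8455/32144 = -0.26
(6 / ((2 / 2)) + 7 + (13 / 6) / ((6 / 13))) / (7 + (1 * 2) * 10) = 0.66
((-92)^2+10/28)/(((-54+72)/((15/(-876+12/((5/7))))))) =-2962525/360864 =-8.21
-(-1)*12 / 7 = 1.71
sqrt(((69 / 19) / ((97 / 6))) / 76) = 3 * sqrt(4462) / 3686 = 0.05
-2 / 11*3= -6 / 11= -0.55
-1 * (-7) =7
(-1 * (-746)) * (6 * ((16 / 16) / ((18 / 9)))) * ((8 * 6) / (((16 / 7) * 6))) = 7833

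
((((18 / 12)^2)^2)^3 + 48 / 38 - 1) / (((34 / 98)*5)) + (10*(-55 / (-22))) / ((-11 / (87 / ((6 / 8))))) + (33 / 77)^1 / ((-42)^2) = -14128244417611 / 74875637760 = -188.69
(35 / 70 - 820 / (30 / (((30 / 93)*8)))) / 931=-1861 / 24738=-0.08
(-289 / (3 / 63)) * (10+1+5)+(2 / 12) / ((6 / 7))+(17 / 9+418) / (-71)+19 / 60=-34473838 / 355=-97109.40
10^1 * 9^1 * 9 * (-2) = -1620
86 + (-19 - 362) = -295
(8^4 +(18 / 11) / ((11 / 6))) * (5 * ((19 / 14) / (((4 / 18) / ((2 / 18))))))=11773445 / 847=13900.17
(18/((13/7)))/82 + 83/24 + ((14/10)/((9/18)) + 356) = 23177603/63960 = 362.38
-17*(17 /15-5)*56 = 55216 /15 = 3681.07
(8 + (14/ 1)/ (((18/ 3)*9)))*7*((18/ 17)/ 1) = 3122/ 51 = 61.22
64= 64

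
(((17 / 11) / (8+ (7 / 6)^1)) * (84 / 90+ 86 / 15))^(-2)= 14641 / 18496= 0.79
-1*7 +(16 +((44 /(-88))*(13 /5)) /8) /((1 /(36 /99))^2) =-2968 /605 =-4.91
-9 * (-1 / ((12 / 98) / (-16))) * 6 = -7056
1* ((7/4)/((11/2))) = 7/22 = 0.32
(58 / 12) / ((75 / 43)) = 1247 / 450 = 2.77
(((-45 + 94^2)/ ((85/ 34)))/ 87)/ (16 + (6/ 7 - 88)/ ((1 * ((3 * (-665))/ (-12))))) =8184421/ 3133740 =2.61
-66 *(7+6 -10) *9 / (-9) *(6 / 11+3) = 702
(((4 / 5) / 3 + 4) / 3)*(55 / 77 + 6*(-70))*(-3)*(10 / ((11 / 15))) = 1878400 / 77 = 24394.81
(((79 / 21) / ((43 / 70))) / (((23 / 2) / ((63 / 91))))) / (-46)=-2370 / 295711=-0.01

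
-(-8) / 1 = 8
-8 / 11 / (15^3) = -8 / 37125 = -0.00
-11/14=-0.79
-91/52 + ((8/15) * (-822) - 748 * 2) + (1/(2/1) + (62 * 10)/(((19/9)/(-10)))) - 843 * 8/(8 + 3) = -22929737/4180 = -5485.58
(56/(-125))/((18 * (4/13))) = -0.08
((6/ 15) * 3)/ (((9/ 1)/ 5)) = 2/ 3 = 0.67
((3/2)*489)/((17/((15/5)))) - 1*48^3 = -3755727/34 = -110462.56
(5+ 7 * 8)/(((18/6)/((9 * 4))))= 732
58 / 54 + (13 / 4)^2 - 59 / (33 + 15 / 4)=212339 / 21168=10.03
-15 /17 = -0.88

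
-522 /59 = -8.85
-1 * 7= -7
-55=-55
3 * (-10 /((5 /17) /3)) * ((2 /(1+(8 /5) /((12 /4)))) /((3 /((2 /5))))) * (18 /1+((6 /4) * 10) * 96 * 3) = -5309712 /23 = -230857.04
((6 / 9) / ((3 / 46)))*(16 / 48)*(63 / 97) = 644 / 291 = 2.21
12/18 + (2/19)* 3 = 0.98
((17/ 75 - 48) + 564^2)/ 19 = 23853617/ 1425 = 16739.38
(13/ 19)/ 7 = 13/ 133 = 0.10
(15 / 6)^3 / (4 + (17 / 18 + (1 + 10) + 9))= 1125 / 1796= 0.63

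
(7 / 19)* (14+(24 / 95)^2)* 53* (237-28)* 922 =477582175532 / 9025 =52917692.58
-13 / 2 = -6.50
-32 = -32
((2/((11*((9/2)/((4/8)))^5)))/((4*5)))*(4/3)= 2/9743085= 0.00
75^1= 75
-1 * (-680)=680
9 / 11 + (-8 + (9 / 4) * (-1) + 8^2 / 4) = 289 / 44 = 6.57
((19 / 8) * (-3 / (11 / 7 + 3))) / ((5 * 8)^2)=-399 / 409600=-0.00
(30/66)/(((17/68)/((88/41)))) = 160/41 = 3.90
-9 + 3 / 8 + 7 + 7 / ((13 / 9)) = 335 / 104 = 3.22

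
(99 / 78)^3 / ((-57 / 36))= -107811 / 83486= -1.29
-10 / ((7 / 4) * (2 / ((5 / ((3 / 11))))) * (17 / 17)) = -1100 / 21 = -52.38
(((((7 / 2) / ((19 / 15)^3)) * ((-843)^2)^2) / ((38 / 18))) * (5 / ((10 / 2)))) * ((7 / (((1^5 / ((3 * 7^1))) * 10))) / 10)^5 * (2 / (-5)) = -58965948099838937337735807 / 52128400000000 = -1131167426965.70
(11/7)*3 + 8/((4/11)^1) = 187/7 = 26.71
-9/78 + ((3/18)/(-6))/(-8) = -419/3744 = -0.11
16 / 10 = 8 / 5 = 1.60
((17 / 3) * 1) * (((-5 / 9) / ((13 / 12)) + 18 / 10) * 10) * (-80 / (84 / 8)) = -1365440 / 2457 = -555.73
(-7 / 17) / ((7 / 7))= -7 / 17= -0.41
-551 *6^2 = -19836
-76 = -76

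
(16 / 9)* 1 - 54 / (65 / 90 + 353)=93124 / 57303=1.63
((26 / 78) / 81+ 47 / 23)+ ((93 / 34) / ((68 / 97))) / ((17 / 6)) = 376152595 / 109835028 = 3.42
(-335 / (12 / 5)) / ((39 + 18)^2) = -1675 / 38988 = -0.04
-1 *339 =-339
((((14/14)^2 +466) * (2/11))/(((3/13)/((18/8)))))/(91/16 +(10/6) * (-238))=-437112/206437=-2.12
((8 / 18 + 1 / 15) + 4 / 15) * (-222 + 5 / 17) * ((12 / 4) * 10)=-263830 / 51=-5173.14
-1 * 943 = -943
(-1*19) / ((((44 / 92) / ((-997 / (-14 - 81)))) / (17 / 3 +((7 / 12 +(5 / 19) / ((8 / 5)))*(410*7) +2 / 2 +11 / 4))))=-5635086871 / 6270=-898737.94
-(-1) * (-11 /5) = -11 /5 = -2.20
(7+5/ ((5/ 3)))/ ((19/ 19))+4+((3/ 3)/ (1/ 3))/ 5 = 73/ 5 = 14.60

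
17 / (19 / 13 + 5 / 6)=1326 / 179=7.41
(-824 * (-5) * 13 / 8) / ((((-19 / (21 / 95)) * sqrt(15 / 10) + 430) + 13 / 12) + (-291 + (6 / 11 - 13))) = 245653207800 * sqrt(6) / 4445944441 + 729530021220 / 4445944441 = 299.43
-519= -519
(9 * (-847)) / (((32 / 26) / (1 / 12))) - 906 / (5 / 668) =-38898477 / 320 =-121557.74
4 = 4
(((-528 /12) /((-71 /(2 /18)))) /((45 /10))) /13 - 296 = -296.00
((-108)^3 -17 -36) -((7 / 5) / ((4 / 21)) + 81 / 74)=-932232349 / 740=-1259773.44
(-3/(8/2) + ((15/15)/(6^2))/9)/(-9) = 121/1458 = 0.08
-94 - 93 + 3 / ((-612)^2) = -23346575 / 124848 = -187.00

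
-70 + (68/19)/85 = -6646/95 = -69.96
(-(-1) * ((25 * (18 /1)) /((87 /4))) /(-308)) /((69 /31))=-1550 /51359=-0.03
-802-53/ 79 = -63411/ 79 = -802.67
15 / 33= 5 / 11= 0.45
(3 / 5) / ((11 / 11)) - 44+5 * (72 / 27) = -451 / 15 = -30.07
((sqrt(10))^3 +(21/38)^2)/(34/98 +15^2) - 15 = -14.86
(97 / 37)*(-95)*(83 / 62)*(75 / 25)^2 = -6883605 / 2294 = -3000.70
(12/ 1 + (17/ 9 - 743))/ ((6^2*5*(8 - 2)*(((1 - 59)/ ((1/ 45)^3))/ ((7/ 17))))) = 1351/ 25686315000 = 0.00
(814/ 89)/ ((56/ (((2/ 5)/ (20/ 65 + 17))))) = 5291/ 1401750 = 0.00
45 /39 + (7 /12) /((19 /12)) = 376 /247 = 1.52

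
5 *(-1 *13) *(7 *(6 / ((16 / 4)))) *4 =-2730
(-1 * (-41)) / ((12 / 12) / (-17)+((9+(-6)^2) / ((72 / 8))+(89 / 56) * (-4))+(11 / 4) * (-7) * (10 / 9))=-43911 / 24424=-1.80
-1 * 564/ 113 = -564/ 113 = -4.99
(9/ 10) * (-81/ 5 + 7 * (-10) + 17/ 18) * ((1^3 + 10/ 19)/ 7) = -222517/ 13300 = -16.73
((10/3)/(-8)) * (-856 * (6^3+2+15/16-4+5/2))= 1861265/24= 77552.71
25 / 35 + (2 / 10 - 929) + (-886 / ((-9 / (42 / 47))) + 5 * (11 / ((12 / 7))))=-15950527 / 19740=-808.03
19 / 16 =1.19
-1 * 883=-883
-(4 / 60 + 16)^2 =-58081 / 225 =-258.14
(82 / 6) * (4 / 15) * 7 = 1148 / 45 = 25.51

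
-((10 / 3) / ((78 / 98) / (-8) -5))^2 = -15366400 / 35964009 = -0.43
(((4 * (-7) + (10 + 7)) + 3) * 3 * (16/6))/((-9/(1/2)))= 32/9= 3.56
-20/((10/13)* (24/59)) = -767/12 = -63.92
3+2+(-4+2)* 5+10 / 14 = -30 / 7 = -4.29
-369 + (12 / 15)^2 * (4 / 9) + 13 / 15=-82766 / 225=-367.85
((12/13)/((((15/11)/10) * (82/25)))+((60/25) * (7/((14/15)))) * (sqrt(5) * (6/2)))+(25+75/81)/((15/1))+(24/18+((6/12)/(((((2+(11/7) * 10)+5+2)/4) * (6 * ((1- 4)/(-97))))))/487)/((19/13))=325167963131/69110000037+54 * sqrt(5)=125.45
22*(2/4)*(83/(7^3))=913/343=2.66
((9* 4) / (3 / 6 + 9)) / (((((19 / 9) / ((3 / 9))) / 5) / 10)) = 10800 / 361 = 29.92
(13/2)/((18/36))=13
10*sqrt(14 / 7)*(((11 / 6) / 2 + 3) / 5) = 47*sqrt(2) / 6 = 11.08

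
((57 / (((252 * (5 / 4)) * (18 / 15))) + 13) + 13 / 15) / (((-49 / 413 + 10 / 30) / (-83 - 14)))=-50539813 / 7980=-6333.31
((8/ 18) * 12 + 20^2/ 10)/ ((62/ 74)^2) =64.58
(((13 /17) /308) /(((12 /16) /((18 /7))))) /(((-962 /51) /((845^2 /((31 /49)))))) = -6426225 /12617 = -509.33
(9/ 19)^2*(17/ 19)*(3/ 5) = 4131/ 34295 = 0.12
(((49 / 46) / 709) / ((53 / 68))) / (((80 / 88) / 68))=623084 / 4321355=0.14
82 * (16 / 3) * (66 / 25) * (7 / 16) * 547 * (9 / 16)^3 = 1258894791 / 25600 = 49175.58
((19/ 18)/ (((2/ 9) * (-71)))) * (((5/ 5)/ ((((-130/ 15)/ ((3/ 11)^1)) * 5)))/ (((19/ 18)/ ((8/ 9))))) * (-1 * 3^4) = -1458/ 50765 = -0.03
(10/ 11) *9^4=65610/ 11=5964.55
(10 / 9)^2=100 / 81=1.23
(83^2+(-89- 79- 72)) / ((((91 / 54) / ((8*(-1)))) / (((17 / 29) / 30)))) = -8138376 / 13195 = -616.78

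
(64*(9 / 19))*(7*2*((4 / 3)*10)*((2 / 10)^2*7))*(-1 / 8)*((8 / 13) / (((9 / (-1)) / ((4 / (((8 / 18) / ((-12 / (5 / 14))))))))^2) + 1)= -4254617472 / 30875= -137801.38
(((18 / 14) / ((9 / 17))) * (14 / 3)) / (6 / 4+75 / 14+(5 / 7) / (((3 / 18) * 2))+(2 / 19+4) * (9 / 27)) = 1.09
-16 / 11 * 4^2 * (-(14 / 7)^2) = 1024 / 11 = 93.09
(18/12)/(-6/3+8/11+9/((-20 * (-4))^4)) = -675840000/573439901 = -1.18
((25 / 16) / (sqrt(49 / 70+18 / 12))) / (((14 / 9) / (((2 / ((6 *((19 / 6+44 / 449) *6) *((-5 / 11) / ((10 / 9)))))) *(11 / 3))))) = -0.10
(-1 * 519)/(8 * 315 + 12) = -173/844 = -0.20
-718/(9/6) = -1436/3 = -478.67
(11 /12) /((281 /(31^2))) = 10571 /3372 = 3.13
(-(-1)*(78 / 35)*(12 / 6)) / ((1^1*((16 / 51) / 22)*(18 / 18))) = 21879 / 70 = 312.56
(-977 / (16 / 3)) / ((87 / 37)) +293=215.09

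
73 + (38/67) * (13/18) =44266/603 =73.41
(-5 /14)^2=25 /196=0.13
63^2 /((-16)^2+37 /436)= 1730484 /111653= 15.50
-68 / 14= -34 / 7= -4.86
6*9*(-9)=-486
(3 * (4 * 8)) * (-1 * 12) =-1152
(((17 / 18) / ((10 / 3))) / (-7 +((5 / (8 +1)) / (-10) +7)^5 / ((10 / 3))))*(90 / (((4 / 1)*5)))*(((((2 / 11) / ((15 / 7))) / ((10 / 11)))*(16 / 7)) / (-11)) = -42830208 / 8380209256375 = -0.00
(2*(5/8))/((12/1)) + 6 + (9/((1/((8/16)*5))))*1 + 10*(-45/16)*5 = -5377/48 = -112.02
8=8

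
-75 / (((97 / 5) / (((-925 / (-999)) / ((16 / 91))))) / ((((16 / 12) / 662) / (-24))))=284375 / 166442688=0.00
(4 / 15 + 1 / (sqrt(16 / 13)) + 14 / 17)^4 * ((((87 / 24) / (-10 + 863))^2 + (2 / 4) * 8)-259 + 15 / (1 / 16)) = -5947972724754943111439 / 50405592416348160000-202132883367326009 * sqrt(13) / 6177155933376000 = -235.99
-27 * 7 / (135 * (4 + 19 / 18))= -18 / 65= -0.28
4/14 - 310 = -2168/7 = -309.71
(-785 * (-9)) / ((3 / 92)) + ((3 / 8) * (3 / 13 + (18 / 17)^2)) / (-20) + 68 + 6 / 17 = 130279732283 / 601120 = 216728.33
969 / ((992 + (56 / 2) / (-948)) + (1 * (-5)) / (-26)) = 5970978 / 6113707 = 0.98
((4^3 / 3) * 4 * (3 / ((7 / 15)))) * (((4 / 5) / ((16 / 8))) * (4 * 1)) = 6144 / 7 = 877.71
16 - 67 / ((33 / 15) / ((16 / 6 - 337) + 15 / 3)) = 331508 / 33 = 10045.70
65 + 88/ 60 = 997/ 15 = 66.47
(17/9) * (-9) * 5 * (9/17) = -45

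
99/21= 33/7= 4.71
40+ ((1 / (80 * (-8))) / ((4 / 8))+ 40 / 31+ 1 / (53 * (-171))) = 3711913927 / 89904960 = 41.29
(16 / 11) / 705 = 16 / 7755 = 0.00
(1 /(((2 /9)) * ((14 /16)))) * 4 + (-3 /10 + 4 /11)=15889 /770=20.64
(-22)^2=484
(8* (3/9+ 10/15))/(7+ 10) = 8/17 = 0.47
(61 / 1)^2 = 3721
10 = 10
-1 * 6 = -6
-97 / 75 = -1.29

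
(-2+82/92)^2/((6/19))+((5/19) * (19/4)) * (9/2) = 20139/2116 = 9.52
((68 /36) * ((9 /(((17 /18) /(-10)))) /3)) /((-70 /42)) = 36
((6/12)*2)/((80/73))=73/80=0.91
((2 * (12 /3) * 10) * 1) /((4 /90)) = 1800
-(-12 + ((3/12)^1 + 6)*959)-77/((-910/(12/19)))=-29549581/4940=-5981.70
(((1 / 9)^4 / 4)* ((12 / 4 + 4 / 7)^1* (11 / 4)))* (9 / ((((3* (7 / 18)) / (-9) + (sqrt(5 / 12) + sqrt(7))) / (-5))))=1375 / (1512* (-54* sqrt(7) - 9* sqrt(15) + 7))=-0.01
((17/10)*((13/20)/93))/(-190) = -221/3534000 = -0.00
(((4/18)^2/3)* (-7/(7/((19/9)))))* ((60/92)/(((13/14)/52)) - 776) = 1292608/50301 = 25.70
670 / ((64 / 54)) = 565.31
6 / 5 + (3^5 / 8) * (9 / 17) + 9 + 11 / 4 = 19741 / 680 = 29.03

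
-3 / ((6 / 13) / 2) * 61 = -793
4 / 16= 1 / 4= 0.25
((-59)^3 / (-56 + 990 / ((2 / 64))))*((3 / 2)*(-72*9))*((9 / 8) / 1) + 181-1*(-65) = 7876659 / 1072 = 7347.63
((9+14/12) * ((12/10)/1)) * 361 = 22021/5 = 4404.20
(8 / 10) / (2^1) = 2 / 5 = 0.40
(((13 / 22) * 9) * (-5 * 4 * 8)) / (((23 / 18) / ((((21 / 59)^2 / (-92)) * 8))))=148599360 / 20255939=7.34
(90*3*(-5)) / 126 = -75 / 7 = -10.71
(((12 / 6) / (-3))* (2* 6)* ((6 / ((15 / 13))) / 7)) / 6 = -0.99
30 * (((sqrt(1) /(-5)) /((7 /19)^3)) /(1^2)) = -41154 /343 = -119.98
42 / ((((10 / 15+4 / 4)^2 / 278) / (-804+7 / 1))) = -83751948 / 25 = -3350077.92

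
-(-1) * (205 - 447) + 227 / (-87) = -21281 / 87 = -244.61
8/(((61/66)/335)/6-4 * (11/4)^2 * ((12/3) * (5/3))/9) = -3183840/8917517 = -0.36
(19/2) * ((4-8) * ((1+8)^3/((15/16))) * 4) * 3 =-1772928/5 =-354585.60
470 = 470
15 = 15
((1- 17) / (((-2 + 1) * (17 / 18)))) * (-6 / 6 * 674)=-194112 / 17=-11418.35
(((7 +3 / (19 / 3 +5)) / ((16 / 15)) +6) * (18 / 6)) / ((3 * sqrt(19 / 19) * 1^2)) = 6969 / 544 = 12.81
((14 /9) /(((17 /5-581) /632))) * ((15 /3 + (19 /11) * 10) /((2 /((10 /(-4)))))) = 3387125 /71478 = 47.39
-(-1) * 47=47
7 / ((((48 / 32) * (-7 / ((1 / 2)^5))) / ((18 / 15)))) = -1 / 40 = -0.02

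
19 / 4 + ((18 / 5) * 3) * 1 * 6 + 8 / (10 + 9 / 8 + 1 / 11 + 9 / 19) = 5490923 / 78180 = 70.23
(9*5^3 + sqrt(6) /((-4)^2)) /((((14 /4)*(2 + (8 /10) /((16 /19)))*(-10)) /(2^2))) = -18000 /413-sqrt(6) /413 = -43.59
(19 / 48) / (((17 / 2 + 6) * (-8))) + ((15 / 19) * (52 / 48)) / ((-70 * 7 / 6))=-71977 / 5183808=-0.01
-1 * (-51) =51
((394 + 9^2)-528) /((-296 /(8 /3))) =53 /111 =0.48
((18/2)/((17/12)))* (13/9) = 156/17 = 9.18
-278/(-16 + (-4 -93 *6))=139/289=0.48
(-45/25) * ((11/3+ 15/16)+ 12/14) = -1101/112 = -9.83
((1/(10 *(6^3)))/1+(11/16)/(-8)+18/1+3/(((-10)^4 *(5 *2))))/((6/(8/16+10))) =1354340393/43200000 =31.35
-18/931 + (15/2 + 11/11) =15791/1862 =8.48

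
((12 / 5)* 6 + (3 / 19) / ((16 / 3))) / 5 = 21933 / 7600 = 2.89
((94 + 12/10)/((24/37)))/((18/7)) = 30821/540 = 57.08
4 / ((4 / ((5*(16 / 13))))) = 80 / 13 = 6.15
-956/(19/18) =-17208/19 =-905.68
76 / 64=19 / 16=1.19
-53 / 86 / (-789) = 53 / 67854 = 0.00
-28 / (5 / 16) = -448 / 5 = -89.60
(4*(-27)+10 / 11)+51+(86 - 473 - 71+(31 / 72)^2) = -513.91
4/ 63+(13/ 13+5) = 382/ 63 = 6.06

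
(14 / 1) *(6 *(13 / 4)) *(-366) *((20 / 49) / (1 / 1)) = -285480 / 7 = -40782.86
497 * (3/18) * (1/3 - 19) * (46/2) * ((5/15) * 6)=-640136/9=-71126.22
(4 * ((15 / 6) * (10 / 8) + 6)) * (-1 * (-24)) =876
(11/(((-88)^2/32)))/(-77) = -1/1694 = -0.00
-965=-965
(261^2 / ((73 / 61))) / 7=4155381 / 511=8131.86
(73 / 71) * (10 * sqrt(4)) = 1460 / 71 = 20.56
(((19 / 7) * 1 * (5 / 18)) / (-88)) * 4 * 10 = -475 / 1386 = -0.34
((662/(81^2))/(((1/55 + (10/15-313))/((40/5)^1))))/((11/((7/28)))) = -0.00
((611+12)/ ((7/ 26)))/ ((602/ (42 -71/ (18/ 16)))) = -219830/ 2709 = -81.15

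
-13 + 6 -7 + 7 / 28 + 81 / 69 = -1157 / 92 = -12.58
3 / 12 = 1 / 4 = 0.25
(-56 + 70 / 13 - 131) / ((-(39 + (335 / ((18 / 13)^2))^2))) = 247848336 / 41721579757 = 0.01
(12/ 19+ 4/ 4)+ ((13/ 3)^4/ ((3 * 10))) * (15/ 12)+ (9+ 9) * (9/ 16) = 26.45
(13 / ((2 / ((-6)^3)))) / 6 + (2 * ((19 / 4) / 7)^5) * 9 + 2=-1974117797 / 8605184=-229.41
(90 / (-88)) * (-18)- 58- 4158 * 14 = -1281535 / 22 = -58251.59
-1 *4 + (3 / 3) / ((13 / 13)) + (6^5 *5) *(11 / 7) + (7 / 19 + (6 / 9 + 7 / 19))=24377123 / 399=61095.55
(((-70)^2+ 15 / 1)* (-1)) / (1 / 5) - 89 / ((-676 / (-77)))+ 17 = -16608061 / 676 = -24568.14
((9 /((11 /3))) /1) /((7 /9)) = 243 /77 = 3.16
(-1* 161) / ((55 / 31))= -4991 / 55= -90.75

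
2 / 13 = 0.15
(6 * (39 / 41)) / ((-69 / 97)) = -7566 / 943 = -8.02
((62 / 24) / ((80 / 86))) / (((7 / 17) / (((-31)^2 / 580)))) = 21777221 / 1948800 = 11.17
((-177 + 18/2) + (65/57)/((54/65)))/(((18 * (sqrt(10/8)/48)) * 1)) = -4103032 * sqrt(5)/23085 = -397.43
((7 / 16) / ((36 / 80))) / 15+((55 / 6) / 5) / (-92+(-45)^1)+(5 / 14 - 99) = -10211311 / 103572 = -98.59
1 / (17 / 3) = 3 / 17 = 0.18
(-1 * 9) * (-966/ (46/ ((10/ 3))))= 630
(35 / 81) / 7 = 5 / 81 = 0.06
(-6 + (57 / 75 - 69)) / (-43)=1856 / 1075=1.73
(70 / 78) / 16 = 35 / 624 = 0.06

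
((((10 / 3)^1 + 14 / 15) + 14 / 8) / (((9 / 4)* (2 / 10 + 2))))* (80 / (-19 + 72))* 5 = 144400 / 15741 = 9.17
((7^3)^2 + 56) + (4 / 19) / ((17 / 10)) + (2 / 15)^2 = 117705.14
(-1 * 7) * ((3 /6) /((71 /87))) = -609 /142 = -4.29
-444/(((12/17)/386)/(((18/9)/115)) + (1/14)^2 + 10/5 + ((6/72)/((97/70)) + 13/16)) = -332351966016/2232814139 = -148.85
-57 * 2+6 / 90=-1709 / 15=-113.93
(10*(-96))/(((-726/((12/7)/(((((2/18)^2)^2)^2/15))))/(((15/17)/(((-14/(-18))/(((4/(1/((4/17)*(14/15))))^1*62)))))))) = 22136896805068800/244783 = 90434780213.78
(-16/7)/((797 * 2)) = -8/5579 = -0.00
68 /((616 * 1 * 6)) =17 /924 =0.02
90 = 90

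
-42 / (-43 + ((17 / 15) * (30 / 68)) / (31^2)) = 80724 / 82645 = 0.98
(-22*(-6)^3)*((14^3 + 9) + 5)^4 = 274949845090728192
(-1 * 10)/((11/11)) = -10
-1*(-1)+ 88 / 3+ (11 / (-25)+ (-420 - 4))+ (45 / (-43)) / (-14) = -17790541 / 45150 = -394.03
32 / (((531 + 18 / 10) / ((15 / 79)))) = 100 / 8769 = 0.01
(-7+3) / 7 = -0.57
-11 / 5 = -2.20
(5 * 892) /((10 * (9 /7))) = 3122 /9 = 346.89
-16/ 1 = -16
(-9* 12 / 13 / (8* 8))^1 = -27 / 208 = -0.13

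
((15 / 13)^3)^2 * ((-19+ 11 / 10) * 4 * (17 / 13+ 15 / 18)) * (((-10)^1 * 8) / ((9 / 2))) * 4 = 25725.26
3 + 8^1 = 11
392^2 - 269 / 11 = 1690035 / 11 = 153639.55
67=67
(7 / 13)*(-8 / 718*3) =-84 / 4667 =-0.02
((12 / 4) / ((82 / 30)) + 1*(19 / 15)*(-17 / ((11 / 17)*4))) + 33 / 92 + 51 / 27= -4.97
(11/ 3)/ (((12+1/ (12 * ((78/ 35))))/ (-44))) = -151008/ 11267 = -13.40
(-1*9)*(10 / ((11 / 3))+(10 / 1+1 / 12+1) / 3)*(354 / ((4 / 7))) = -3150777 / 88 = -35804.28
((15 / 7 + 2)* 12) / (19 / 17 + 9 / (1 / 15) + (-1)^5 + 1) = 2958 / 8099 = 0.37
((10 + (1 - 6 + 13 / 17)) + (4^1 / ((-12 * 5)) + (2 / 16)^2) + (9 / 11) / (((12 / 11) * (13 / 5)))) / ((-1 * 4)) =-1273411 / 848640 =-1.50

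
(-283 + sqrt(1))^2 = 79524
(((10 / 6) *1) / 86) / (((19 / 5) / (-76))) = -0.39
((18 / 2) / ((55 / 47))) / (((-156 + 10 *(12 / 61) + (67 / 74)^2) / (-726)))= 9325617048 / 255893335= 36.44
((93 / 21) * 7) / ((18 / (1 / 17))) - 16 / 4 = -3.90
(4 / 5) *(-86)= -344 / 5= -68.80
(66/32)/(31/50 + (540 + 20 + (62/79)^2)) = 5148825/1401069368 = 0.00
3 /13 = 0.23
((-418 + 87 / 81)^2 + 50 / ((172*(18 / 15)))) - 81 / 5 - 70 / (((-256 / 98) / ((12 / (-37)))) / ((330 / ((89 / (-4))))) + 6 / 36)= 1991798209259033 / 11447297460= 173997.24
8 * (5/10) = 4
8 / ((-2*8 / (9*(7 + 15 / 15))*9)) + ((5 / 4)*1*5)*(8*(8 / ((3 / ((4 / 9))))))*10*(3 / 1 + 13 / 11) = 734812 / 297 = 2474.11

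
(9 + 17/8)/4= 89/32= 2.78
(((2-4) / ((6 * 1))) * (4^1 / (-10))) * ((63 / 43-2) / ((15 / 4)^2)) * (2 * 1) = -1472 / 145125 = -0.01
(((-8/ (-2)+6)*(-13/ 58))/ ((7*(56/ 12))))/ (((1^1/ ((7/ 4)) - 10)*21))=65/ 187572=0.00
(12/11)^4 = 1.42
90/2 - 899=-854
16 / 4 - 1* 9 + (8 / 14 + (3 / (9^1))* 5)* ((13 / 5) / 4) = -1489 / 420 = -3.55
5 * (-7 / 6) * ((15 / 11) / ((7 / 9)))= -225 / 22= -10.23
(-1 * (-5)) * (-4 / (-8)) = 5 / 2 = 2.50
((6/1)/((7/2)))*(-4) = -48/7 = -6.86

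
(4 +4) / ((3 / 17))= 136 / 3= 45.33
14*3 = 42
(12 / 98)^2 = 36 / 2401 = 0.01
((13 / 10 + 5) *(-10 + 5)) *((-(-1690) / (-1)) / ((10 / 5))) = 53235 / 2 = 26617.50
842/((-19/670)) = -564140/19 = -29691.58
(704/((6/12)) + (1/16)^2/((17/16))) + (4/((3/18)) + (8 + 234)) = 455329/272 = 1674.00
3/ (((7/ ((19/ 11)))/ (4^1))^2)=17328/ 5929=2.92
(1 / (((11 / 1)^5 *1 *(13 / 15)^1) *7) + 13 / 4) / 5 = 190523393 / 293112820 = 0.65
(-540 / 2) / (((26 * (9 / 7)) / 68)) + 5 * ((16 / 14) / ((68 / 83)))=-838870 / 1547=-542.26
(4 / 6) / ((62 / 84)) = 0.90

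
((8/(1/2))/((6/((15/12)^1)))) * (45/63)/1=2.38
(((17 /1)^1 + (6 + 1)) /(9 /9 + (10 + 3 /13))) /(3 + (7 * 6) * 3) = 52 /3139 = 0.02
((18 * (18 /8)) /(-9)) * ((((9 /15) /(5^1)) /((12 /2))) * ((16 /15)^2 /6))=-32 /1875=-0.02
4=4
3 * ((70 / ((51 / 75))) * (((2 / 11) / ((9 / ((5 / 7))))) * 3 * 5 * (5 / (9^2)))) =62500 / 15147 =4.13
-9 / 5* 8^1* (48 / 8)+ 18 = -342 / 5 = -68.40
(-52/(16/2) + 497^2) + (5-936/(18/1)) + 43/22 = 2716532/11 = 246957.45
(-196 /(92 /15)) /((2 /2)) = -735 /23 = -31.96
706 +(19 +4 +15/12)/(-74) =705.67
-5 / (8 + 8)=-5 / 16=-0.31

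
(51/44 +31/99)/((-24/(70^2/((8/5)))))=-324625/1728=-187.86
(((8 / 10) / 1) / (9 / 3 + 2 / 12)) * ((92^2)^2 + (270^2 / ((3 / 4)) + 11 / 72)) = 5165027723 / 285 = 18122904.29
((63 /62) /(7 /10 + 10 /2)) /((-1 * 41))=-105 /24149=-0.00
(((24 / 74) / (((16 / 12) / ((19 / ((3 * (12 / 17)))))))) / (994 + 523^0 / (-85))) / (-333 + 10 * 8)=-27455 / 3163606116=-0.00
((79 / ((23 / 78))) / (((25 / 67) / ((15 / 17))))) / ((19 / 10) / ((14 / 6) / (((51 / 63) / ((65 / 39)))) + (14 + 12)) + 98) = 3891561804 / 602354659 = 6.46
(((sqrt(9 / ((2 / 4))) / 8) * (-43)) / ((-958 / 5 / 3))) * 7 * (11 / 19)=1.45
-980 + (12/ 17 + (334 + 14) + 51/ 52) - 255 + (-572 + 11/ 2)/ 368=-144251921/ 162656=-886.85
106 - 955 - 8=-857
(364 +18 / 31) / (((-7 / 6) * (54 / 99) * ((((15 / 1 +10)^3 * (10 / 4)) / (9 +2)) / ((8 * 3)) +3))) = -65642016 / 17296853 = -3.80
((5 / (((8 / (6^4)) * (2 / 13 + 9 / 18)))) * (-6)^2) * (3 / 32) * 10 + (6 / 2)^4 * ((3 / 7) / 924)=1532432277 / 36652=41810.33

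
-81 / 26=-3.12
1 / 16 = 0.06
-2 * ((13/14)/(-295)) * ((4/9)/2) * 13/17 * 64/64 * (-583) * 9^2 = -1773486/35105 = -50.52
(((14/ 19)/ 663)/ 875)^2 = 4/ 2479443890625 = 0.00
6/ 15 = 2/ 5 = 0.40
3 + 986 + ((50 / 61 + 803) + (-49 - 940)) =49033 / 61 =803.82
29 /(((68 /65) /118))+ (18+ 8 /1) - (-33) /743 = 83290679 /25262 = 3297.07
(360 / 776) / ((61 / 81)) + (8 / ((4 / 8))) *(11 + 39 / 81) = 184.32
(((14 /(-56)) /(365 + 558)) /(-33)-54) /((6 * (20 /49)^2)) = -15796522343 /292406400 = -54.02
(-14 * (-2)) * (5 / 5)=28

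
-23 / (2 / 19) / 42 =-437 / 84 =-5.20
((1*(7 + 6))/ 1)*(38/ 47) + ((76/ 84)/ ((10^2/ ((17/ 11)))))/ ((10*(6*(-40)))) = 27387344819/ 2605680000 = 10.51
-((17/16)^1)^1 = -17/16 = -1.06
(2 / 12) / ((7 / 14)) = 1 / 3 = 0.33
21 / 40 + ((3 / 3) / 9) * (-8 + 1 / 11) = -0.35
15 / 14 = 1.07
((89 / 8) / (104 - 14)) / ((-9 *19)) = -89 / 123120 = -0.00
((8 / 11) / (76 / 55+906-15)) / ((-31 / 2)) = -80 / 1521511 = -0.00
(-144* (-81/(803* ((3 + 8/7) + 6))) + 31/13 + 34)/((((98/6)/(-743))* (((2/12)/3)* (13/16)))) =-17992998494496/472124653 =-38110.69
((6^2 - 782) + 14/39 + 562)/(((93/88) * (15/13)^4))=-98.03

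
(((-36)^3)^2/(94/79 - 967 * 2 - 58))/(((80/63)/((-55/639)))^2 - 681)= 509792627570688/216027870461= 2359.85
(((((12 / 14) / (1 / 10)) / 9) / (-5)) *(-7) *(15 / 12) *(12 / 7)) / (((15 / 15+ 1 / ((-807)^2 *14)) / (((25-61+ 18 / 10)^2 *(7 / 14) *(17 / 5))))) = 5681.11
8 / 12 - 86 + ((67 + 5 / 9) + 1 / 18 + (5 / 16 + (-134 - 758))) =-130955 / 144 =-909.41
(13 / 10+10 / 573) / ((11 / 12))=15098 / 10505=1.44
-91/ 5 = -18.20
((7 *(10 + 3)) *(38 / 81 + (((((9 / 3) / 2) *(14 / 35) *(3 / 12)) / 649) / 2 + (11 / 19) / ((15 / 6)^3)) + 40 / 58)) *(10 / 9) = 3152383600639 / 26068967100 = 120.92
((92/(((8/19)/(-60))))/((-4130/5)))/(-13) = -6555/5369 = -1.22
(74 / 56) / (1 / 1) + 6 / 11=575 / 308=1.87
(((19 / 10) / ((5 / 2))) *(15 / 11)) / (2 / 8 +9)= 0.11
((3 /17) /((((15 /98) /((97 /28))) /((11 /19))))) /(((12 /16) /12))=59752 /1615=37.00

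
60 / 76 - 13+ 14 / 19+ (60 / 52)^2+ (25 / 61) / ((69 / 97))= -129287828 / 13515099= -9.57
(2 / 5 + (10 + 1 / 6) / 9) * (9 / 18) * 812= 83839 / 135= 621.03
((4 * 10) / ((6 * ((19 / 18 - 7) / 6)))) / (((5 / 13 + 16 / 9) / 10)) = -842400 / 27071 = -31.12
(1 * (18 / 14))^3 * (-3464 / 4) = -631314 / 343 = -1840.57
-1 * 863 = -863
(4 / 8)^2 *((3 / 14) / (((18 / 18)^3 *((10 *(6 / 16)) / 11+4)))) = 33 / 2674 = 0.01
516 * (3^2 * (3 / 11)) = 13932 / 11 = 1266.55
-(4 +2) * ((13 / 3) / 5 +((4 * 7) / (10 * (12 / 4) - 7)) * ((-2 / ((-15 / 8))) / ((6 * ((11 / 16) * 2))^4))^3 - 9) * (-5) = -2106044090527285819557484 / 8631328239881697173175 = -244.00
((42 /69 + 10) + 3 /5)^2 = 1661521 /13225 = 125.63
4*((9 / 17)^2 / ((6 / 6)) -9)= -10080 / 289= -34.88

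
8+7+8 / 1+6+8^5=32797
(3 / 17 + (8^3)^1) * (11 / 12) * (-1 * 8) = -191554 / 51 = -3755.96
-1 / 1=-1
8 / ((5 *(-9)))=-8 / 45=-0.18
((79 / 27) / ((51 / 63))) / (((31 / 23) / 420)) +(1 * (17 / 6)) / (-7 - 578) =2083363241 / 1849770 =1126.28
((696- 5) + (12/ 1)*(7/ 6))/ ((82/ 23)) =16215/ 82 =197.74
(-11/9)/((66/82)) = -41/27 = -1.52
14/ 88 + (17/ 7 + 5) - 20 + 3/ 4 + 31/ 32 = -26349/ 2464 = -10.69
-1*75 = -75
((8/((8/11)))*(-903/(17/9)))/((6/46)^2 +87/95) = -1497548745/265642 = -5637.47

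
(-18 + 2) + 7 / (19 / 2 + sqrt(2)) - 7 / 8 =-45527 / 2824 - 28 * sqrt(2) / 353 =-16.23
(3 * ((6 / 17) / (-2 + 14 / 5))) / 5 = 9 / 34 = 0.26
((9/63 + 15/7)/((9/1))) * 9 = 16/7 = 2.29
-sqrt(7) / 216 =-0.01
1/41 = 0.02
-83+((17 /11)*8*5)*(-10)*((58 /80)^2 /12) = -58121 /528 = -110.08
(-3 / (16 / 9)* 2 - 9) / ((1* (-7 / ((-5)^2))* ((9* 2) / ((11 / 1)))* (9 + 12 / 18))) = 9075 / 3248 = 2.79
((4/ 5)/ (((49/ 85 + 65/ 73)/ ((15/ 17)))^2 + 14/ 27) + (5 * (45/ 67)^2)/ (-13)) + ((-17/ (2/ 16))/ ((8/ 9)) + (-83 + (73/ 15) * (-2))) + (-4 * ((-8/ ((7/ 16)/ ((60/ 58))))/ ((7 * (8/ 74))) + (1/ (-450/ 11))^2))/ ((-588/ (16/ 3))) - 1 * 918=-318196555853325345432626587/ 273230943852974287123125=-1164.57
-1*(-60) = 60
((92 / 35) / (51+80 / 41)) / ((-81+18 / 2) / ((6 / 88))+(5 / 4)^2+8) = -0.00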